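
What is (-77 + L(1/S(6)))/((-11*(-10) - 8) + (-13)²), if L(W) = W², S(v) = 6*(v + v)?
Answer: -399167/1404864 ≈ -0.28413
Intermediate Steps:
S(v) = 12*v (S(v) = 6*(2*v) = 12*v)
(-77 + L(1/S(6)))/((-11*(-10) - 8) + (-13)²) = (-77 + (1/(12*6))²)/((-11*(-10) - 8) + (-13)²) = (-77 + (1/72)²)/((110 - 8) + 169) = (-77 + (1/72)²)/(102 + 169) = (-77 + 1/5184)/271 = -399167/5184*1/271 = -399167/1404864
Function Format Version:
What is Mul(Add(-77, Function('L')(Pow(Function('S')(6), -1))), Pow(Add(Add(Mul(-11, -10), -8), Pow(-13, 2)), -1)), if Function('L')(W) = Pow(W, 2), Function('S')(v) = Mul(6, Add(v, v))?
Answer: Rational(-399167, 1404864) ≈ -0.28413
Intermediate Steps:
Function('S')(v) = Mul(12, v) (Function('S')(v) = Mul(6, Mul(2, v)) = Mul(12, v))
Mul(Add(-77, Function('L')(Pow(Function('S')(6), -1))), Pow(Add(Add(Mul(-11, -10), -8), Pow(-13, 2)), -1)) = Mul(Add(-77, Pow(Pow(Mul(12, 6), -1), 2)), Pow(Add(Add(Mul(-11, -10), -8), Pow(-13, 2)), -1)) = Mul(Add(-77, Pow(Pow(72, -1), 2)), Pow(Add(Add(110, -8), 169), -1)) = Mul(Add(-77, Pow(Rational(1, 72), 2)), Pow(Add(102, 169), -1)) = Mul(Add(-77, Rational(1, 5184)), Pow(271, -1)) = Mul(Rational(-399167, 5184), Rational(1, 271)) = Rational(-399167, 1404864)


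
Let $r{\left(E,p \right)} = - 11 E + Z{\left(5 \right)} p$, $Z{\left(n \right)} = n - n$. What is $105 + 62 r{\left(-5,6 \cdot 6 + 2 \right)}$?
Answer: $3515$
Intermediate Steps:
$Z{\left(n \right)} = 0$
$r{\left(E,p \right)} = - 11 E$ ($r{\left(E,p \right)} = - 11 E + 0 p = - 11 E + 0 = - 11 E$)
$105 + 62 r{\left(-5,6 \cdot 6 + 2 \right)} = 105 + 62 \left(\left(-11\right) \left(-5\right)\right) = 105 + 62 \cdot 55 = 105 + 3410 = 3515$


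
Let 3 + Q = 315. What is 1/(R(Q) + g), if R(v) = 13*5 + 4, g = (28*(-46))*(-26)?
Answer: 1/33557 ≈ 2.9800e-5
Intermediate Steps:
Q = 312 (Q = -3 + 315 = 312)
g = 33488 (g = -1288*(-26) = 33488)
R(v) = 69 (R(v) = 65 + 4 = 69)
1/(R(Q) + g) = 1/(69 + 33488) = 1/33557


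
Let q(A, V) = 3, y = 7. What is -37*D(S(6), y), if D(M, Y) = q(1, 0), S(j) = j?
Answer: -111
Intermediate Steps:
D(M, Y) = 3
-37*D(S(6), y) = -37*3 = -111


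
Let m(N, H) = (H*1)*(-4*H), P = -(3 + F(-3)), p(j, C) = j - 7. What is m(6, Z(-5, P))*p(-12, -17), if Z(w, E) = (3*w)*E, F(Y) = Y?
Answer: 0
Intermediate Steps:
p(j, C) = -7 + j
P = 0 (P = -(3 - 3) = -1*0 = 0)
Z(w, E) = 3*E*w
m(N, H) = -4*H² (m(N, H) = H*(-4*H) = -4*H²)
m(6, Z(-5, P))*p(-12, -17) = (-4*(3*0*(-5))²)*(-7 - 12) = -4*0²*(-19) = -4*0*(-19) = 0*(-19) = 0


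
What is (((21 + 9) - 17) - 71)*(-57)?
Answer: 3306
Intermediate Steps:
(((21 + 9) - 17) - 71)*(-57) = ((30 - 17) - 71)*(-57) = (13 - 71)*(-57) = -58*(-57) = 3306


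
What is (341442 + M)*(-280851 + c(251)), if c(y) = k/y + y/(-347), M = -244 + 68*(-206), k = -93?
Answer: -8003517227028610/87097 ≈ -9.1892e+10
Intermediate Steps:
M = -14252 (M = -244 - 14008 = -14252)
c(y) = -93/y - y/347 (c(y) = -93/y + y/(-347) = -93/y + y*(-1/347) = -93/y - y/347)
(341442 + M)*(-280851 + c(251)) = (341442 - 14252)*(-280851 + (-93/251 - 1/347*251)) = 327190*(-280851 + (-93*1/251 - 251/347)) = 327190*(-280851 + (-93/251 - 251/347)) = 327190*(-280851 - 95272/87097) = 327190*(-24461374819/87097) = -8003517227028610/87097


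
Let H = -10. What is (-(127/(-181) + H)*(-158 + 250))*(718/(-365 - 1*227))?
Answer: -15993809/13394 ≈ -1194.1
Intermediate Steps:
(-(127/(-181) + H)*(-158 + 250))*(718/(-365 - 1*227)) = (-(127/(-181) - 10)*(-158 + 250))*(718/(-365 - 1*227)) = (-(127*(-1/181) - 10)*92)*(718/(-365 - 227)) = (-(-127/181 - 10)*92)*(718/(-592)) = (-(-1937)*92/181)*(718*(-1/592)) = -1*(-178204/181)*(-359/296) = (178204/181)*(-359/296) = -15993809/13394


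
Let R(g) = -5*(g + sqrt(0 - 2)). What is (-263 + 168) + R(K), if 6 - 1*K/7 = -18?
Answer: -935 - 5*I*sqrt(2) ≈ -935.0 - 7.0711*I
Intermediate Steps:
K = 168 (K = 42 - 7*(-18) = 42 + 126 = 168)
R(g) = -5*g - 5*I*sqrt(2) (R(g) = -5*(g + sqrt(-2)) = -5*(g + I*sqrt(2)) = -5*g - 5*I*sqrt(2))
(-263 + 168) + R(K) = (-263 + 168) + (-5*168 - 5*I*sqrt(2)) = -95 + (-840 - 5*I*sqrt(2)) = -935 - 5*I*sqrt(2)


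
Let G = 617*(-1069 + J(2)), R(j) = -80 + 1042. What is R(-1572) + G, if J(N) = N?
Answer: -657377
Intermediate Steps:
R(j) = 962
G = -658339 (G = 617*(-1069 + 2) = 617*(-1067) = -658339)
R(-1572) + G = 962 - 658339 = -657377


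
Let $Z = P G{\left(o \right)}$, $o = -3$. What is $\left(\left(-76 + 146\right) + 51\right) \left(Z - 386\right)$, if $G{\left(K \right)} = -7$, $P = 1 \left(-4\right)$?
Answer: $-43318$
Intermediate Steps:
$P = -4$
$Z = 28$ ($Z = \left(-4\right) \left(-7\right) = 28$)
$\left(\left(-76 + 146\right) + 51\right) \left(Z - 386\right) = \left(\left(-76 + 146\right) + 51\right) \left(28 - 386\right) = \left(70 + 51\right) \left(-358\right) = 121 \left(-358\right) = -43318$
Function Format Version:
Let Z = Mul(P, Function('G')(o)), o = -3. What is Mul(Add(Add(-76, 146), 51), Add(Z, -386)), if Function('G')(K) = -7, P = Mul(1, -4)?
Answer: -43318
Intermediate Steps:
P = -4
Z = 28 (Z = Mul(-4, -7) = 28)
Mul(Add(Add(-76, 146), 51), Add(Z, -386)) = Mul(Add(Add(-76, 146), 51), Add(28, -386)) = Mul(Add(70, 51), -358) = Mul(121, -358) = -43318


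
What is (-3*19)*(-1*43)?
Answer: 2451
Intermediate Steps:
(-3*19)*(-1*43) = -57*(-43) = 2451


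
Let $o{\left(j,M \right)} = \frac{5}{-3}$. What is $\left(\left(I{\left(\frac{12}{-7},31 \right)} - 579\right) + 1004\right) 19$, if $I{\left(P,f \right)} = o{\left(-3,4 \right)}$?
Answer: $\frac{24130}{3} \approx 8043.3$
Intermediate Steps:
$o{\left(j,M \right)} = - \frac{5}{3}$ ($o{\left(j,M \right)} = 5 \left(- \frac{1}{3}\right) = - \frac{5}{3}$)
$I{\left(P,f \right)} = - \frac{5}{3}$
$\left(\left(I{\left(\frac{12}{-7},31 \right)} - 579\right) + 1004\right) 19 = \left(\left(- \frac{5}{3} - 579\right) + 1004\right) 19 = \left(- \frac{1742}{3} + 1004\right) 19 = \frac{1270}{3} \cdot 19 = \frac{24130}{3}$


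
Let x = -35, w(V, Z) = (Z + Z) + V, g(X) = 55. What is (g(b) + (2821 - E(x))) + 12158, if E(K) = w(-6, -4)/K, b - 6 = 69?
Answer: 75168/5 ≈ 15034.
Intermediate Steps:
b = 75 (b = 6 + 69 = 75)
w(V, Z) = V + 2*Z (w(V, Z) = 2*Z + V = V + 2*Z)
E(K) = -14/K (E(K) = (-6 + 2*(-4))/K = (-6 - 8)/K = -14/K)
(g(b) + (2821 - E(x))) + 12158 = (55 + (2821 - (-14)/(-35))) + 12158 = (55 + (2821 - (-14)*(-1)/35)) + 12158 = (55 + (2821 - 1*2/5)) + 12158 = (55 + (2821 - 2/5)) + 12158 = (55 + 14103/5) + 12158 = 14378/5 + 12158 = 75168/5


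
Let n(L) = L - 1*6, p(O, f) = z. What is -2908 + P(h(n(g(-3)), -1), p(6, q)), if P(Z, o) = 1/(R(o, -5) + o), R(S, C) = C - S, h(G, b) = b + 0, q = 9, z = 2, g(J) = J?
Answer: -14541/5 ≈ -2908.2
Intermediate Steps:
p(O, f) = 2
n(L) = -6 + L (n(L) = L - 6 = -6 + L)
h(G, b) = b
P(Z, o) = -1/5 (P(Z, o) = 1/((-5 - o) + o) = 1/(-5) = -1/5)
-2908 + P(h(n(g(-3)), -1), p(6, q)) = -2908 - 1/5 = -14541/5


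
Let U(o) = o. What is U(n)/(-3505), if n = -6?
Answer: 6/3505 ≈ 0.0017118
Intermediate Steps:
U(n)/(-3505) = -6/(-3505) = -6*(-1/3505) = 6/3505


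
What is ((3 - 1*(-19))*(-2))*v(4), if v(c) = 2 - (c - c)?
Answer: -88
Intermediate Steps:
v(c) = 2 (v(c) = 2 - 1*0 = 2 + 0 = 2)
((3 - 1*(-19))*(-2))*v(4) = ((3 - 1*(-19))*(-2))*2 = ((3 + 19)*(-2))*2 = (22*(-2))*2 = -44*2 = -88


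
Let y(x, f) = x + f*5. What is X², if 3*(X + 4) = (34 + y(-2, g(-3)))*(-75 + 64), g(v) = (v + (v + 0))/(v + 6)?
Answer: 64516/9 ≈ 7168.4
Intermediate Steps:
g(v) = 2*v/(6 + v) (g(v) = (v + v)/(6 + v) = (2*v)/(6 + v) = 2*v/(6 + v))
y(x, f) = x + 5*f
X = -254/3 (X = -4 + ((34 + (-2 + 5*(2*(-3)/(6 - 3))))*(-75 + 64))/3 = -4 + ((34 + (-2 + 5*(2*(-3)/3)))*(-11))/3 = -4 + ((34 + (-2 + 5*(2*(-3)*(⅓))))*(-11))/3 = -4 + ((34 + (-2 + 5*(-2)))*(-11))/3 = -4 + ((34 + (-2 - 10))*(-11))/3 = -4 + ((34 - 12)*(-11))/3 = -4 + (22*(-11))/3 = -4 + (⅓)*(-242) = -4 - 242/3 = -254/3 ≈ -84.667)
X² = (-254/3)² = 64516/9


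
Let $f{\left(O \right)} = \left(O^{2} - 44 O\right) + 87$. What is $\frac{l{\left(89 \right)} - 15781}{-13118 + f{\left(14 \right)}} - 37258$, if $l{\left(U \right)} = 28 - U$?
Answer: $- \frac{501141516}{13451} \approx -37257.0$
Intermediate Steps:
$f{\left(O \right)} = 87 + O^{2} - 44 O$
$\frac{l{\left(89 \right)} - 15781}{-13118 + f{\left(14 \right)}} - 37258 = \frac{\left(28 - 89\right) - 15781}{-13118 + \left(87 + 14^{2} - 616\right)} - 37258 = \frac{\left(28 - 89\right) - 15781}{-13118 + \left(87 + 196 - 616\right)} - 37258 = \frac{-61 - 15781}{-13118 - 333} - 37258 = - \frac{15842}{-13451} - 37258 = \left(-15842\right) \left(- \frac{1}{13451}\right) - 37258 = \frac{15842}{13451} - 37258 = - \frac{501141516}{13451}$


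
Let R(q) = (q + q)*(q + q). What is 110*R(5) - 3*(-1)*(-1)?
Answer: 10997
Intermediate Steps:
R(q) = 4*q² (R(q) = (2*q)*(2*q) = 4*q²)
110*R(5) - 3*(-1)*(-1) = 110*(4*5²) - 3*(-1)*(-1) = 110*(4*25) + 3*(-1) = 110*100 - 3 = 11000 - 3 = 10997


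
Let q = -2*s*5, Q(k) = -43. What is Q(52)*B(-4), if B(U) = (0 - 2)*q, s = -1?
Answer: 860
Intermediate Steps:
q = 10 (q = -2*(-1)*5 = 2*5 = 10)
B(U) = -20 (B(U) = (0 - 2)*10 = -2*10 = -20)
Q(52)*B(-4) = -43*(-20) = 860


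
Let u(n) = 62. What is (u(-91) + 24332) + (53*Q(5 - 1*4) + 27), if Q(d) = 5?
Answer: 24686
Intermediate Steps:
(u(-91) + 24332) + (53*Q(5 - 1*4) + 27) = (62 + 24332) + (53*5 + 27) = 24394 + (265 + 27) = 24394 + 292 = 24686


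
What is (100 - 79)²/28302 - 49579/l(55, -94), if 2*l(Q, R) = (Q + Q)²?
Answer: -116709734/14268925 ≈ -8.1793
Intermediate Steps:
l(Q, R) = 2*Q² (l(Q, R) = (Q + Q)²/2 = (2*Q)²/2 = (4*Q²)/2 = 2*Q²)
(100 - 79)²/28302 - 49579/l(55, -94) = (100 - 79)²/28302 - 49579/(2*55²) = 21²*(1/28302) - 49579/(2*3025) = 441*(1/28302) - 49579/6050 = 147/9434 - 49579*1/6050 = 147/9434 - 49579/6050 = -116709734/14268925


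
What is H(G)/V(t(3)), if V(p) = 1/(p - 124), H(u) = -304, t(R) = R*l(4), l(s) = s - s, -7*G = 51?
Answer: 37696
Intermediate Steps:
G = -51/7 (G = -1/7*51 = -51/7 ≈ -7.2857)
l(s) = 0
t(R) = 0 (t(R) = R*0 = 0)
V(p) = 1/(-124 + p)
H(G)/V(t(3)) = -304/(1/(-124 + 0)) = -304/(1/(-124)) = -304/(-1/124) = -304*(-124) = 37696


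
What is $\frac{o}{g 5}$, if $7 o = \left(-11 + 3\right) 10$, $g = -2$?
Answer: $\frac{8}{7} \approx 1.1429$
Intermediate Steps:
$o = - \frac{80}{7}$ ($o = \frac{\left(-11 + 3\right) 10}{7} = \frac{\left(-8\right) 10}{7} = \frac{1}{7} \left(-80\right) = - \frac{80}{7} \approx -11.429$)
$\frac{o}{g 5} = - \frac{80}{7 \left(\left(-2\right) 5\right)} = - \frac{80}{7 \left(-10\right)} = \left(- \frac{80}{7}\right) \left(- \frac{1}{10}\right) = \frac{8}{7}$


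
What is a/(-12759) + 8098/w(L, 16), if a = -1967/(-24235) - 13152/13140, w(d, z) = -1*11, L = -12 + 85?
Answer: -548379872484701/744897405285 ≈ -736.18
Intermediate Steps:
L = 73
w(d, z) = -11
a = -4881539/5307465 (a = -1967*(-1/24235) - 13152*1/13140 = 1967/24235 - 1096/1095 = -4881539/5307465 ≈ -0.91975)
a/(-12759) + 8098/w(L, 16) = -4881539/5307465/(-12759) + 8098/(-11) = -4881539/5307465*(-1/12759) + 8098*(-1/11) = 4881539/67717945935 - 8098/11 = -548379872484701/744897405285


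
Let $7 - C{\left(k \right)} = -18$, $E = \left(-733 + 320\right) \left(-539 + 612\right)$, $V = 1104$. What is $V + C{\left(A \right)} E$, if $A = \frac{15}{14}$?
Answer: $-752621$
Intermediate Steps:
$E = -30149$ ($E = \left(-413\right) 73 = -30149$)
$A = \frac{15}{14}$ ($A = 15 \cdot \frac{1}{14} = \frac{15}{14} \approx 1.0714$)
$C{\left(k \right)} = 25$ ($C{\left(k \right)} = 7 - -18 = 7 + 18 = 25$)
$V + C{\left(A \right)} E = 1104 + 25 \left(-30149\right) = 1104 - 753725 = -752621$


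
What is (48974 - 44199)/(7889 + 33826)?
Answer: 955/8343 ≈ 0.11447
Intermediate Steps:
(48974 - 44199)/(7889 + 33826) = 4775/41715 = 4775*(1/41715) = 955/8343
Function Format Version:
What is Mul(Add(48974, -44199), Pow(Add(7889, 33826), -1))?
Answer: Rational(955, 8343) ≈ 0.11447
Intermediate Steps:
Mul(Add(48974, -44199), Pow(Add(7889, 33826), -1)) = Mul(4775, Pow(41715, -1)) = Mul(4775, Rational(1, 41715)) = Rational(955, 8343)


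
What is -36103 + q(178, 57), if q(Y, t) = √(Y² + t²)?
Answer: -36103 + √34933 ≈ -35916.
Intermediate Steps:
-36103 + q(178, 57) = -36103 + √(178² + 57²) = -36103 + √(31684 + 3249) = -36103 + √34933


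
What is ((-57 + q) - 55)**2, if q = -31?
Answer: 20449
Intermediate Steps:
((-57 + q) - 55)**2 = ((-57 - 31) - 55)**2 = (-88 - 55)**2 = (-143)**2 = 20449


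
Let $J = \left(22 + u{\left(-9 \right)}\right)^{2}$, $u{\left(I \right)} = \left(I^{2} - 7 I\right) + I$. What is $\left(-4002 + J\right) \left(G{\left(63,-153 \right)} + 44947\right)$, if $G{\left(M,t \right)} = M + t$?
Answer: $926162479$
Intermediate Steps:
$u{\left(I \right)} = I^{2} - 6 I$
$J = 24649$ ($J = \left(22 - 9 \left(-6 - 9\right)\right)^{2} = \left(22 - -135\right)^{2} = \left(22 + 135\right)^{2} = 157^{2} = 24649$)
$\left(-4002 + J\right) \left(G{\left(63,-153 \right)} + 44947\right) = \left(-4002 + 24649\right) \left(\left(63 - 153\right) + 44947\right) = 20647 \left(-90 + 44947\right) = 20647 \cdot 44857 = 926162479$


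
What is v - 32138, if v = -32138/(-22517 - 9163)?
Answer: -509049851/15840 ≈ -32137.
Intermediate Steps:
v = 16069/15840 (v = -32138/(-31680) = -32138*(-1/31680) = 16069/15840 ≈ 1.0145)
v - 32138 = 16069/15840 - 32138 = -509049851/15840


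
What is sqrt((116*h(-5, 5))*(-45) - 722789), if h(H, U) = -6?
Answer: I*sqrt(691469) ≈ 831.55*I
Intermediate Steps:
sqrt((116*h(-5, 5))*(-45) - 722789) = sqrt((116*(-6))*(-45) - 722789) = sqrt(-696*(-45) - 722789) = sqrt(31320 - 722789) = sqrt(-691469) = I*sqrt(691469)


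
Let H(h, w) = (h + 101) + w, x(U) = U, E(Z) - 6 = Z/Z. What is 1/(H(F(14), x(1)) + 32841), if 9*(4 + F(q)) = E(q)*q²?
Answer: 9/297823 ≈ 3.0219e-5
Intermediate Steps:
E(Z) = 7 (E(Z) = 6 + Z/Z = 6 + 1 = 7)
F(q) = -4 + 7*q²/9 (F(q) = -4 + (7*q²)/9 = -4 + 7*q²/9)
H(h, w) = 101 + h + w (H(h, w) = (101 + h) + w = 101 + h + w)
1/(H(F(14), x(1)) + 32841) = 1/((101 + (-4 + (7/9)*14²) + 1) + 32841) = 1/((101 + (-4 + (7/9)*196) + 1) + 32841) = 1/((101 + (-4 + 1372/9) + 1) + 32841) = 1/((101 + 1336/9 + 1) + 32841) = 1/(2254/9 + 32841) = 1/(297823/9) = 9/297823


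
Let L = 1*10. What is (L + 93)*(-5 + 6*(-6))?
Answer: -4223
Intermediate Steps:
L = 10
(L + 93)*(-5 + 6*(-6)) = (10 + 93)*(-5 + 6*(-6)) = 103*(-5 - 36) = 103*(-41) = -4223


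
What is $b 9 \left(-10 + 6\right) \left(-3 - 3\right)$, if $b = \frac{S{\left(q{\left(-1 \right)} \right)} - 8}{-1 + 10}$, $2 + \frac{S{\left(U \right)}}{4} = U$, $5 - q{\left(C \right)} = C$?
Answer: $192$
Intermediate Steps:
$q{\left(C \right)} = 5 - C$
$S{\left(U \right)} = -8 + 4 U$
$b = \frac{8}{9}$ ($b = \frac{\left(-8 + 4 \left(5 - -1\right)\right) - 8}{-1 + 10} = \frac{\left(-8 + 4 \left(5 + 1\right)\right) - 8}{9} = \left(\left(-8 + 4 \cdot 6\right) - 8\right) \frac{1}{9} = \left(\left(-8 + 24\right) - 8\right) \frac{1}{9} = \left(16 - 8\right) \frac{1}{9} = 8 \cdot \frac{1}{9} = \frac{8}{9} \approx 0.88889$)
$b 9 \left(-10 + 6\right) \left(-3 - 3\right) = \frac{8}{9} \cdot 9 \left(-10 + 6\right) \left(-3 - 3\right) = 8 \left(\left(-4\right) \left(-6\right)\right) = 8 \cdot 24 = 192$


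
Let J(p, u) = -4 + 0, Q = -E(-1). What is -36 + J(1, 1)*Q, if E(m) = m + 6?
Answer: -16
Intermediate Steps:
E(m) = 6 + m
Q = -5 (Q = -(6 - 1) = -1*5 = -5)
J(p, u) = -4
-36 + J(1, 1)*Q = -36 - 4*(-5) = -36 + 20 = -16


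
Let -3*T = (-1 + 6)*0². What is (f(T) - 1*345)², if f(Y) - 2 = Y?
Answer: 117649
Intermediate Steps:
T = 0 (T = -(-1 + 6)*0²/3 = -5*0/3 = -⅓*0 = 0)
f(Y) = 2 + Y
(f(T) - 1*345)² = ((2 + 0) - 1*345)² = (2 - 345)² = (-343)² = 117649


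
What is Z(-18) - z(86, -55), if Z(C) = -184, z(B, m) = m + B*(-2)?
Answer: 43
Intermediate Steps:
z(B, m) = m - 2*B
Z(-18) - z(86, -55) = -184 - (-55 - 2*86) = -184 - (-55 - 172) = -184 - 1*(-227) = -184 + 227 = 43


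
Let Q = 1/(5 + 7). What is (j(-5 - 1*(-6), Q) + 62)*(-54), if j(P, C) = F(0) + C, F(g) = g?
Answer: -6705/2 ≈ -3352.5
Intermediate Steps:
Q = 1/12 ≈ 0.083333
j(P, C) = C (j(P, C) = 0 + C = C)
(j(-5 - 1*(-6), Q) + 62)*(-54) = (1/12 + 62)*(-54) = (745/12)*(-54) = -6705/2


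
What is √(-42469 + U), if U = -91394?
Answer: I*√133863 ≈ 365.87*I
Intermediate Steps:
√(-42469 + U) = √(-42469 - 91394) = √(-133863) = I*√133863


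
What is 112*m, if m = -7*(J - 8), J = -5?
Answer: 10192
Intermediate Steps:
m = 91 (m = -7*(-5 - 8) = -7*(-13) = 91)
112*m = 112*91 = 10192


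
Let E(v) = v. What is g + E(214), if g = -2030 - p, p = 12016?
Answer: -13832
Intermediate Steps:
g = -14046 (g = -2030 - 1*12016 = -2030 - 12016 = -14046)
g + E(214) = -14046 + 214 = -13832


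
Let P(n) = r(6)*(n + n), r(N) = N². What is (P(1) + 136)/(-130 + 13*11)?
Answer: 16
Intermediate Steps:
P(n) = 72*n (P(n) = 6²*(n + n) = 36*(2*n) = 72*n)
(P(1) + 136)/(-130 + 13*11) = (72*1 + 136)/(-130 + 13*11) = (72 + 136)/(-130 + 143) = 208/13 = 208*(1/13) = 16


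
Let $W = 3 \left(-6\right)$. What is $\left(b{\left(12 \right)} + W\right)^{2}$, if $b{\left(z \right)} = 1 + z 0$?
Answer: $289$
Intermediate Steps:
$W = -18$
$b{\left(z \right)} = 1$ ($b{\left(z \right)} = 1 + 0 = 1$)
$\left(b{\left(12 \right)} + W\right)^{2} = \left(1 - 18\right)^{2} = \left(-17\right)^{2} = 289$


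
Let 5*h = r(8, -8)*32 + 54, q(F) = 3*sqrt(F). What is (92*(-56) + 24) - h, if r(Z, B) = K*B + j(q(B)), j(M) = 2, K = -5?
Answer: -27038/5 ≈ -5407.6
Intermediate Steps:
r(Z, B) = 2 - 5*B (r(Z, B) = -5*B + 2 = 2 - 5*B)
h = 1398/5 (h = ((2 - 5*(-8))*32 + 54)/5 = ((2 + 40)*32 + 54)/5 = (42*32 + 54)/5 = (1344 + 54)/5 = (1/5)*1398 = 1398/5 ≈ 279.60)
(92*(-56) + 24) - h = (92*(-56) + 24) - 1*1398/5 = (-5152 + 24) - 1398/5 = -5128 - 1398/5 = -27038/5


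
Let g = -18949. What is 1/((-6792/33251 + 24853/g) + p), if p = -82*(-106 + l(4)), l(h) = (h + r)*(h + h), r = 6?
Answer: 630073199/1342360971557 ≈ 0.00046938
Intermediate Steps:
l(h) = 2*h*(6 + h) (l(h) = (h + 6)*(h + h) = (6 + h)*(2*h) = 2*h*(6 + h))
p = 2132 (p = -82*(-106 + 2*4*(6 + 4)) = -82*(-106 + 2*4*10) = -82*(-106 + 80) = -82*(-26) = 2132)
1/((-6792/33251 + 24853/g) + p) = 1/((-6792/33251 + 24853/(-18949)) + 2132) = 1/((-6792*1/33251 + 24853*(-1/18949)) + 2132) = 1/((-6792/33251 - 24853/18949) + 2132) = 1/(-955088711/630073199 + 2132) = 1/(1342360971557/630073199) = 630073199/1342360971557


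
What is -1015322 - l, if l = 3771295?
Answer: -4786617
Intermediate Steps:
-1015322 - l = -1015322 - 1*3771295 = -1015322 - 3771295 = -4786617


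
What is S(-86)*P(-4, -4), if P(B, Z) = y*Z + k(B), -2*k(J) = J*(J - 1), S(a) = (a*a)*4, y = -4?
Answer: 177504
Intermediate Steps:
S(a) = 4*a**2 (S(a) = a**2*4 = 4*a**2)
k(J) = -J*(-1 + J)/2 (k(J) = -J*(J - 1)/2 = -J*(-1 + J)/2)
P(B, Z) = -4*Z + B*(1 - B)/2
S(-86)*P(-4, -4) = (4*(-86)**2)*((1/2)*(-4) - 4*(-4) - 1/2*(-4)**2) = (4*7396)*(-2 + 16 - 1/2*16) = 29584*(-2 + 16 - 8) = 29584*6 = 177504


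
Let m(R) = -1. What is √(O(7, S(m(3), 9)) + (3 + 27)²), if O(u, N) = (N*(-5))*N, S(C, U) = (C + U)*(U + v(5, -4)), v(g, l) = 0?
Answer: 6*I*√695 ≈ 158.18*I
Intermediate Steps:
S(C, U) = U*(C + U) (S(C, U) = (C + U)*(U + 0) = (C + U)*U = U*(C + U))
O(u, N) = -5*N² (O(u, N) = (-5*N)*N = -5*N²)
√(O(7, S(m(3), 9)) + (3 + 27)²) = √(-5*81*(-1 + 9)² + (3 + 27)²) = √(-5*(9*8)² + 30²) = √(-5*72² + 900) = √(-5*5184 + 900) = √(-25920 + 900) = √(-25020) = 6*I*√695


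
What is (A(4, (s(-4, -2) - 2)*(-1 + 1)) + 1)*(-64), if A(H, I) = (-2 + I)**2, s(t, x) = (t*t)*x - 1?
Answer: -320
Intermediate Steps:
s(t, x) = -1 + x*t**2 (s(t, x) = t**2*x - 1 = x*t**2 - 1 = -1 + x*t**2)
(A(4, (s(-4, -2) - 2)*(-1 + 1)) + 1)*(-64) = ((-2 + ((-1 - 2*(-4)**2) - 2)*(-1 + 1))**2 + 1)*(-64) = ((-2 + ((-1 - 2*16) - 2)*0)**2 + 1)*(-64) = ((-2 + ((-1 - 32) - 2)*0)**2 + 1)*(-64) = ((-2 + (-33 - 2)*0)**2 + 1)*(-64) = ((-2 - 35*0)**2 + 1)*(-64) = ((-2 + 0)**2 + 1)*(-64) = ((-2)**2 + 1)*(-64) = (4 + 1)*(-64) = 5*(-64) = -320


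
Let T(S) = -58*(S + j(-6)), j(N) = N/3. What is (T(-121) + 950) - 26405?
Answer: -18321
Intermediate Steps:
j(N) = N/3 (j(N) = N*(1/3) = N/3)
T(S) = 116 - 58*S (T(S) = -58*(S + (1/3)*(-6)) = -58*(S - 2) = -58*(-2 + S) = 116 - 58*S)
(T(-121) + 950) - 26405 = ((116 - 58*(-121)) + 950) - 26405 = ((116 + 7018) + 950) - 26405 = (7134 + 950) - 26405 = 8084 - 26405 = -18321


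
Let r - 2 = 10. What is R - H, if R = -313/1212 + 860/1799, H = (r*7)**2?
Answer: -15384338495/2180388 ≈ -7055.8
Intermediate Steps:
r = 12 (r = 2 + 10 = 12)
H = 7056 (H = (12*7)**2 = 84**2 = 7056)
R = 479233/2180388 (R = -313*1/1212 + 860*(1/1799) = -313/1212 + 860/1799 = 479233/2180388 ≈ 0.21979)
R - H = 479233/2180388 - 1*7056 = 479233/2180388 - 7056 = -15384338495/2180388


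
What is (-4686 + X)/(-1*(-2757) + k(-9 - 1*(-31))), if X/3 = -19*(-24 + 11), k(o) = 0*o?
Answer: -1315/919 ≈ -1.4309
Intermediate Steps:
k(o) = 0
X = 741 (X = 3*(-19*(-24 + 11)) = 3*(-19*(-13)) = 3*247 = 741)
(-4686 + X)/(-1*(-2757) + k(-9 - 1*(-31))) = (-4686 + 741)/(-1*(-2757) + 0) = -3945/(2757 + 0) = -3945/2757 = -3945*1/2757 = -1315/919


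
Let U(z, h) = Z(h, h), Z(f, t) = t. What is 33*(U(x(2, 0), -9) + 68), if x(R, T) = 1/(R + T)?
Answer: 1947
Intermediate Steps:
U(z, h) = h
33*(U(x(2, 0), -9) + 68) = 33*(-9 + 68) = 33*59 = 1947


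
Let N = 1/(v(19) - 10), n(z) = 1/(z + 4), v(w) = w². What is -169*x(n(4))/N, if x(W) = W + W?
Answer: -59319/4 ≈ -14830.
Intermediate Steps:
n(z) = 1/(4 + z)
x(W) = 2*W
N = 1/351 (N = 1/(19² - 10) = 1/(361 - 10) = 1/351 ≈ 0.0028490)
-169*x(n(4))/N = -169*2/(4 + 4)/1/351 = -169*2/8*351 = -169*2*(⅛)*351 = -169*351/4 = -59319/4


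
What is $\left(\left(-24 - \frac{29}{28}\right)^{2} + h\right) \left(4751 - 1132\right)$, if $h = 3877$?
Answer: $\frac{1825510973}{112} \approx 1.6299 \cdot 10^{7}$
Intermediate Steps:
$\left(\left(-24 - \frac{29}{28}\right)^{2} + h\right) \left(4751 - 1132\right) = \left(\left(-24 - \frac{29}{28}\right)^{2} + 3877\right) \left(4751 - 1132\right) = \left(\left(-24 - \frac{29}{28}\right)^{2} + 3877\right) 3619 = \left(\left(- \frac{701}{28}\right)^{2} + 3877\right) 3619 = \left(\frac{491401}{784} + 3877\right) 3619 = \frac{3530969}{784} \cdot 3619 = \frac{1825510973}{112}$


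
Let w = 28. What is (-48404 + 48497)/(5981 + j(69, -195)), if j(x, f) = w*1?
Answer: 31/2003 ≈ 0.015477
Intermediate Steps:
j(x, f) = 28 (j(x, f) = 28*1 = 28)
(-48404 + 48497)/(5981 + j(69, -195)) = (-48404 + 48497)/(5981 + 28) = 93/6009 = 93*(1/6009) = 31/2003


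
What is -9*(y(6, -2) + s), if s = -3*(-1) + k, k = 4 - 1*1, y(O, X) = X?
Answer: -36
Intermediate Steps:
k = 3 (k = 4 - 1 = 3)
s = 6 (s = -3*(-1) + 3 = 3 + 3 = 6)
-9*(y(6, -2) + s) = -9*(-2 + 6) = -9*4 = -36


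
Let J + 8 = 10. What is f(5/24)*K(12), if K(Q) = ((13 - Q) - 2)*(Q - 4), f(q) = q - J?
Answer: 43/3 ≈ 14.333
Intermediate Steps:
J = 2 (J = -8 + 10 = 2)
f(q) = -2 + q (f(q) = q - 1*2 = q - 2 = -2 + q)
K(Q) = (-4 + Q)*(11 - Q) (K(Q) = (11 - Q)*(-4 + Q) = (-4 + Q)*(11 - Q))
f(5/24)*K(12) = (-2 + 5/24)*(-44 - 1*12² + 15*12) = (-2 + 5*(1/24))*(-44 - 1*144 + 180) = (-2 + 5/24)*(-44 - 144 + 180) = -43/24*(-8) = 43/3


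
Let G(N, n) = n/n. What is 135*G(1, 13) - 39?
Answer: 96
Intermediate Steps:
G(N, n) = 1
135*G(1, 13) - 39 = 135*1 - 39 = 135 - 39 = 96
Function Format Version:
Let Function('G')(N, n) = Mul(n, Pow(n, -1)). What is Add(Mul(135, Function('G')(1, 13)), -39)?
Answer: 96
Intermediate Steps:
Function('G')(N, n) = 1
Add(Mul(135, Function('G')(1, 13)), -39) = Add(Mul(135, 1), -39) = Add(135, -39) = 96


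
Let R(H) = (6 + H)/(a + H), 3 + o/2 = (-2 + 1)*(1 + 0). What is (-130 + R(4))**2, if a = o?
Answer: 70225/4 ≈ 17556.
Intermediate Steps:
o = -8 (o = -6 + 2*((-2 + 1)*(1 + 0)) = -6 + 2*(-1*1) = -6 + 2*(-1) = -6 - 2 = -8)
a = -8
R(H) = (6 + H)/(-8 + H)
(-130 + R(4))**2 = (-130 + (6 + 4)/(-8 + 4))**2 = (-130 + 10/(-4))**2 = (-130 - 1/4*10)**2 = (-130 - 5/2)**2 = (-265/2)**2 = 70225/4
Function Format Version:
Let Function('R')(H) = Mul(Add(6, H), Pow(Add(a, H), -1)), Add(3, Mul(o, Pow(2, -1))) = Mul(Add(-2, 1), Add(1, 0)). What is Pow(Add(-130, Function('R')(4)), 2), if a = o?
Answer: Rational(70225, 4) ≈ 17556.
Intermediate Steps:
o = -8 (o = Add(-6, Mul(2, Mul(Add(-2, 1), Add(1, 0)))) = Add(-6, Mul(2, Mul(-1, 1))) = Add(-6, Mul(2, -1)) = Add(-6, -2) = -8)
a = -8
Function('R')(H) = Mul(Pow(Add(-8, H), -1), Add(6, H)) (Function('R')(H) = Mul(Add(6, H), Pow(Add(-8, H), -1)) = Mul(Pow(Add(-8, H), -1), Add(6, H)))
Pow(Add(-130, Function('R')(4)), 2) = Pow(Add(-130, Mul(Pow(Add(-8, 4), -1), Add(6, 4))), 2) = Pow(Add(-130, Mul(Pow(-4, -1), 10)), 2) = Pow(Add(-130, Mul(Rational(-1, 4), 10)), 2) = Pow(Add(-130, Rational(-5, 2)), 2) = Pow(Rational(-265, 2), 2) = Rational(70225, 4)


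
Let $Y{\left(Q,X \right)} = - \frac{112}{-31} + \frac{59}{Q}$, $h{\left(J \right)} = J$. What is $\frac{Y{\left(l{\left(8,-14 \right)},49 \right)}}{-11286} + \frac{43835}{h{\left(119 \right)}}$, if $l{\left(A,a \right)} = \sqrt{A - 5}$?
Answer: $\frac{7668181391}{20817027} - \frac{59 \sqrt{3}}{33858} \approx 368.36$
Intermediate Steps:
$l{\left(A,a \right)} = \sqrt{-5 + A}$
$Y{\left(Q,X \right)} = \frac{112}{31} + \frac{59}{Q}$ ($Y{\left(Q,X \right)} = \left(-112\right) \left(- \frac{1}{31}\right) + \frac{59}{Q} = \frac{112}{31} + \frac{59}{Q}$)
$\frac{Y{\left(l{\left(8,-14 \right)},49 \right)}}{-11286} + \frac{43835}{h{\left(119 \right)}} = \frac{\frac{112}{31} + \frac{59}{\sqrt{-5 + 8}}}{-11286} + \frac{43835}{119} = \left(\frac{112}{31} + \frac{59}{\sqrt{3}}\right) \left(- \frac{1}{11286}\right) + 43835 \cdot \frac{1}{119} = \left(\frac{112}{31} + 59 \frac{\sqrt{3}}{3}\right) \left(- \frac{1}{11286}\right) + \frac{43835}{119} = \left(\frac{112}{31} + \frac{59 \sqrt{3}}{3}\right) \left(- \frac{1}{11286}\right) + \frac{43835}{119} = \left(- \frac{56}{174933} - \frac{59 \sqrt{3}}{33858}\right) + \frac{43835}{119} = \frac{7668181391}{20817027} - \frac{59 \sqrt{3}}{33858}$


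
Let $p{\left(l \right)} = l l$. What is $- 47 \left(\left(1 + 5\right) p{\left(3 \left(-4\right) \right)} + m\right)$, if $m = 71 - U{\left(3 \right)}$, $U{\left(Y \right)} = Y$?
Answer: $-43804$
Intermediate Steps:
$p{\left(l \right)} = l^{2}$
$m = 68$ ($m = 71 - 3 = 68$)
$- 47 \left(\left(1 + 5\right) p{\left(3 \left(-4\right) \right)} + m\right) = - 47 \left(\left(1 + 5\right) \left(3 \left(-4\right)\right)^{2} + 68\right) = - 47 \left(6 \left(-12\right)^{2} + 68\right) = - 47 \left(6 \cdot 144 + 68\right) = - 47 \left(864 + 68\right) = \left(-47\right) 932 = -43804$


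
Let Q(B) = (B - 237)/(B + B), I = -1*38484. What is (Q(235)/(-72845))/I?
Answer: -1/658791240300 ≈ -1.5179e-12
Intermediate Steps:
I = -38484
Q(B) = (-237 + B)/(2*B) (Q(B) = (-237 + B)/((2*B)) = (-237 + B)*(1/(2*B)) = (-237 + B)/(2*B))
(Q(235)/(-72845))/I = (((1/2)*(-237 + 235)/235)/(-72845))/(-38484) = (((1/2)*(1/235)*(-2))*(-1/72845))*(-1/38484) = -1/235*(-1/72845)*(-1/38484) = (1/17118575)*(-1/38484) = -1/658791240300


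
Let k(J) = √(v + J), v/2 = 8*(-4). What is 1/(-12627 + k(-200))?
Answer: -4209/53147131 - 2*I*√66/159441393 ≈ -7.9195e-5 - 1.0191e-7*I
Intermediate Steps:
v = -64 (v = 2*(8*(-4)) = 2*(-32) = -64)
k(J) = √(-64 + J)
1/(-12627 + k(-200)) = 1/(-12627 + √(-64 - 200)) = 1/(-12627 + √(-264)) = 1/(-12627 + 2*I*√66)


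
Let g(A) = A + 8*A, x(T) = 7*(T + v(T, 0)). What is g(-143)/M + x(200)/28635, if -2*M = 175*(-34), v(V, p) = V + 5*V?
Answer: -1539649/17037825 ≈ -0.090366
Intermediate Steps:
v(V, p) = 6*V
x(T) = 49*T (x(T) = 7*(T + 6*T) = 7*(7*T) = 49*T)
g(A) = 9*A
M = 2975 (M = -175*(-34)/2 = -½*(-5950) = 2975)
g(-143)/M + x(200)/28635 = (9*(-143))/2975 + (49*200)/28635 = -1287*1/2975 + 9800*(1/28635) = -1287/2975 + 1960/5727 = -1539649/17037825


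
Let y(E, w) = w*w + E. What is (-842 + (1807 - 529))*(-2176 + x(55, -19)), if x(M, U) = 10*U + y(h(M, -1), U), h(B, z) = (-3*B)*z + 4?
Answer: -800496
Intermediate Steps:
h(B, z) = 4 - 3*B*z (h(B, z) = -3*B*z + 4 = 4 - 3*B*z)
y(E, w) = E + w**2 (y(E, w) = w**2 + E = E + w**2)
x(M, U) = 4 + U**2 + 3*M + 10*U (x(M, U) = 10*U + ((4 - 3*M*(-1)) + U**2) = 10*U + ((4 + 3*M) + U**2) = 10*U + (4 + U**2 + 3*M) = 4 + U**2 + 3*M + 10*U)
(-842 + (1807 - 529))*(-2176 + x(55, -19)) = (-842 + (1807 - 529))*(-2176 + (4 + (-19)**2 + 3*55 + 10*(-19))) = (-842 + 1278)*(-2176 + (4 + 361 + 165 - 190)) = 436*(-2176 + 340) = 436*(-1836) = -800496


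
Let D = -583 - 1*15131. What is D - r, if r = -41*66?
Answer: -13008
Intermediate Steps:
D = -15714 (D = -583 - 15131 = -15714)
r = -2706
D - r = -15714 - 1*(-2706) = -15714 + 2706 = -13008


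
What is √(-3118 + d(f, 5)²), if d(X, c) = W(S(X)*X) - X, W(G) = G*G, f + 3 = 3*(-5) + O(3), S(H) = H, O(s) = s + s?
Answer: √430476386 ≈ 20748.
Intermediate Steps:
O(s) = 2*s
f = -12 (f = -3 + (3*(-5) + 2*3) = -3 + (-15 + 6) = -3 - 9 = -12)
W(G) = G²
d(X, c) = X⁴ - X (d(X, c) = (X*X)² - X = (X²)² - X = X⁴ - X)
√(-3118 + d(f, 5)²) = √(-3118 + ((-12)⁴ - 1*(-12))²) = √(-3118 + (20736 + 12)²) = √(-3118 + 20748²) = √(-3118 + 430479504) = √430476386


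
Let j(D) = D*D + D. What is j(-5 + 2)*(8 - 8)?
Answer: 0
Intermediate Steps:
j(D) = D + D² (j(D) = D² + D = D + D²)
j(-5 + 2)*(8 - 8) = ((-5 + 2)*(1 + (-5 + 2)))*(8 - 8) = -3*(1 - 3)*0 = -3*(-2)*0 = 6*0 = 0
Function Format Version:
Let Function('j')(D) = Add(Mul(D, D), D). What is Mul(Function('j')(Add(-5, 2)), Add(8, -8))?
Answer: 0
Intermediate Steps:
Function('j')(D) = Add(D, Pow(D, 2)) (Function('j')(D) = Add(Pow(D, 2), D) = Add(D, Pow(D, 2)))
Mul(Function('j')(Add(-5, 2)), Add(8, -8)) = Mul(Mul(Add(-5, 2), Add(1, Add(-5, 2))), Add(8, -8)) = Mul(Mul(-3, Add(1, -3)), 0) = Mul(Mul(-3, -2), 0) = Mul(6, 0) = 0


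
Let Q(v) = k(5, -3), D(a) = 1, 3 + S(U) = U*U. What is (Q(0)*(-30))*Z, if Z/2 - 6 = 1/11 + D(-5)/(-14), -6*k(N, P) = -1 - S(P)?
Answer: -4635/11 ≈ -421.36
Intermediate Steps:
S(U) = -3 + U² (S(U) = -3 + U*U = -3 + U²)
k(N, P) = -⅓ + P²/6 (k(N, P) = -(-1 - (-3 + P²))/6 = -(-1 + (3 - P²))/6 = -(2 - P²)/6 = -⅓ + P²/6)
Q(v) = 7/6 (Q(v) = -⅓ + (⅙)*(-3)² = -⅓ + (⅙)*9 = -⅓ + 3/2 = 7/6)
Z = 927/77 (Z = 12 + 2*(1/11 + 1/(-14)) = 12 + 2*(1*(1/11) + 1*(-1/14)) = 12 + 2*(1/11 - 1/14) = 12 + 2*(3/154) = 12 + 3/77 = 927/77 ≈ 12.039)
(Q(0)*(-30))*Z = ((7/6)*(-30))*(927/77) = -35*927/77 = -4635/11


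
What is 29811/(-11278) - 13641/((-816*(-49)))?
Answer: -224301037/75156592 ≈ -2.9844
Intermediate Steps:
29811/(-11278) - 13641/((-816*(-49))) = 29811*(-1/11278) - 13641/39984 = -29811/11278 - 13641*1/39984 = -29811/11278 - 4547/13328 = -224301037/75156592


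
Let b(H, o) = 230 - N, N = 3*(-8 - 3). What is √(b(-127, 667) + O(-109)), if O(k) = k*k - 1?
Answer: √12143 ≈ 110.20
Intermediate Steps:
N = -33 (N = 3*(-11) = -33)
O(k) = -1 + k² (O(k) = k² - 1 = -1 + k²)
b(H, o) = 263 (b(H, o) = 230 - 1*(-33) = 230 + 33 = 263)
√(b(-127, 667) + O(-109)) = √(263 + (-1 + (-109)²)) = √(263 + (-1 + 11881)) = √(263 + 11880) = √12143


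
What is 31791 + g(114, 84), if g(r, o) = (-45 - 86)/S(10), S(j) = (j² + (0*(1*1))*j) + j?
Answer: 3496879/110 ≈ 31790.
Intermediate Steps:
S(j) = j + j² (S(j) = (j² + (0*1)*j) + j = (j² + 0*j) + j = (j² + 0) + j = j² + j = j + j²)
g(r, o) = -131/110 (g(r, o) = (-45 - 86)/((10*(1 + 10))) = -131/(10*11) = -131/110)
31791 + g(114, 84) = 31791 - 131/110 = 3496879/110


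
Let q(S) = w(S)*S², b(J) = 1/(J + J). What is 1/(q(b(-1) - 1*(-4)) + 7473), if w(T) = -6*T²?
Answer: 8/52581 ≈ 0.00015215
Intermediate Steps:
b(J) = 1/(2*J)
q(S) = -6*S⁴ (q(S) = (-6*S²)*S² = -6*S⁴)
1/(q(b(-1) - 1*(-4)) + 7473) = 1/(-6*((½)/(-1) - 1*(-4))⁴ + 7473) = 1/(-6*((½)*(-1) + 4)⁴ + 7473) = 1/(-6*(-½ + 4)⁴ + 7473) = 1/(-6*(7/2)⁴ + 7473) = 1/(-6*2401/16 + 7473) = 1/(-7203/8 + 7473) = 1/(52581/8) = 8/52581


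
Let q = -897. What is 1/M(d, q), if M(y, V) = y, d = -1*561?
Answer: -1/561 ≈ -0.0017825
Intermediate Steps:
d = -561
1/M(d, q) = 1/(-561) = -1/561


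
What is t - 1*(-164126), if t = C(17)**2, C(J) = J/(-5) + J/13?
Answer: 693450846/4225 ≈ 1.6413e+5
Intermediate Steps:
C(J) = -8*J/65 (C(J) = J*(-1/5) + J*(1/13) = -J/5 + J/13 = -8*J/65)
t = 18496/4225 (t = (-8/65*17)**2 = (-136/65)**2 = 18496/4225 ≈ 4.3778)
t - 1*(-164126) = 18496/4225 - 1*(-164126) = 18496/4225 + 164126 = 693450846/4225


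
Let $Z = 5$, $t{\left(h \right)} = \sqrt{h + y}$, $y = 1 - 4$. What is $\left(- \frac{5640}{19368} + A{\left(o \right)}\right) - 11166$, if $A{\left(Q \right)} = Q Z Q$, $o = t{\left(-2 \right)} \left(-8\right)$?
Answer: $- \frac{10302397}{807} \approx -12766.0$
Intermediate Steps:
$y = -3$ ($y = 1 - 4 = -3$)
$t{\left(h \right)} = \sqrt{-3 + h}$ ($t{\left(h \right)} = \sqrt{h - 3} = \sqrt{-3 + h}$)
$o = - 8 i \sqrt{5}$ ($o = \sqrt{-3 - 2} \left(-8\right) = \sqrt{-5} \left(-8\right) = i \sqrt{5} \left(-8\right) = - 8 i \sqrt{5} \approx - 17.889 i$)
$A{\left(Q \right)} = 5 Q^{2}$ ($A{\left(Q \right)} = Q 5 Q = 5 Q Q = 5 Q^{2}$)
$\left(- \frac{5640}{19368} + A{\left(o \right)}\right) - 11166 = \left(- \frac{5640}{19368} + 5 \left(- 8 i \sqrt{5}\right)^{2}\right) - 11166 = \left(\left(-5640\right) \frac{1}{19368} + 5 \left(-320\right)\right) - 11166 = \left(- \frac{235}{807} - 1600\right) - 11166 = - \frac{1291435}{807} - 11166 = - \frac{10302397}{807}$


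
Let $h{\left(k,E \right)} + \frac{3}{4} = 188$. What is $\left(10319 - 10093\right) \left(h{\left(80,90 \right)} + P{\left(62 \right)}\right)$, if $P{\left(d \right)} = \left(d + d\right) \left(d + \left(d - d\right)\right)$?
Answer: $\frac{3559613}{2} \approx 1.7798 \cdot 10^{6}$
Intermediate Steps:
$h{\left(k,E \right)} = \frac{749}{4}$ ($h{\left(k,E \right)} = - \frac{3}{4} + 188 = \frac{749}{4}$)
$P{\left(d \right)} = 2 d^{2}$ ($P{\left(d \right)} = 2 d \left(d + 0\right) = 2 d d = 2 d^{2}$)
$\left(10319 - 10093\right) \left(h{\left(80,90 \right)} + P{\left(62 \right)}\right) = \left(10319 - 10093\right) \left(\frac{749}{4} + 2 \cdot 62^{2}\right) = 226 \left(\frac{749}{4} + 2 \cdot 3844\right) = 226 \left(\frac{749}{4} + 7688\right) = 226 \cdot \frac{31501}{4} = \frac{3559613}{2}$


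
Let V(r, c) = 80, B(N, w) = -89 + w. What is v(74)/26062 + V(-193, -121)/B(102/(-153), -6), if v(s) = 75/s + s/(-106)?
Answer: -1635419121/1942088116 ≈ -0.84209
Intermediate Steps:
v(s) = 75/s - s/106 (v(s) = 75/s + s*(-1/106) = 75/s - s/106)
v(74)/26062 + V(-193, -121)/B(102/(-153), -6) = (75/74 - 1/106*74)/26062 + 80/(-89 - 6) = (75*(1/74) - 37/53)*(1/26062) + 80/(-95) = (75/74 - 37/53)*(1/26062) + 80*(-1/95) = (1237/3922)*(1/26062) - 16/19 = 1237/102215164 - 16/19 = -1635419121/1942088116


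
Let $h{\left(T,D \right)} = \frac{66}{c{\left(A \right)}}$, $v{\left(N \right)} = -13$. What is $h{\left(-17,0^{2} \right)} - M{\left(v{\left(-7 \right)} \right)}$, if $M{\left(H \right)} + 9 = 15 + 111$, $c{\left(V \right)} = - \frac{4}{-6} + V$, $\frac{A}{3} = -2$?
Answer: $- \frac{1035}{8} \approx -129.38$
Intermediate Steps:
$A = -6$ ($A = 3 \left(-2\right) = -6$)
$c{\left(V \right)} = \frac{2}{3} + V$ ($c{\left(V \right)} = \left(-4\right) \left(- \frac{1}{6}\right) + V = \frac{2}{3} + V$)
$M{\left(H \right)} = 117$ ($M{\left(H \right)} = -9 + \left(15 + 111\right) = -9 + 126 = 117$)
$h{\left(T,D \right)} = - \frac{99}{8}$ ($h{\left(T,D \right)} = \frac{66}{\frac{2}{3} - 6} = \frac{66}{- \frac{16}{3}} = 66 \left(- \frac{3}{16}\right) = - \frac{99}{8}$)
$h{\left(-17,0^{2} \right)} - M{\left(v{\left(-7 \right)} \right)} = - \frac{99}{8} - 117 = - \frac{1035}{8}$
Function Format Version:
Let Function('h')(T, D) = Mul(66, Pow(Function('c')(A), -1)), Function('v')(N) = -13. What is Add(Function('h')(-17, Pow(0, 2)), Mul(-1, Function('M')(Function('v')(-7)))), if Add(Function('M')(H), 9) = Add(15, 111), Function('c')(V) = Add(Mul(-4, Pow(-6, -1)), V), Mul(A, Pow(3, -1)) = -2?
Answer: Rational(-1035, 8) ≈ -129.38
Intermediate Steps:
A = -6 (A = Mul(3, -2) = -6)
Function('c')(V) = Add(Rational(2, 3), V) (Function('c')(V) = Add(Mul(-4, Rational(-1, 6)), V) = Add(Rational(2, 3), V))
Function('M')(H) = 117 (Function('M')(H) = Add(-9, Add(15, 111)) = Add(-9, 126) = 117)
Function('h')(T, D) = Rational(-99, 8) (Function('h')(T, D) = Mul(66, Pow(Add(Rational(2, 3), -6), -1)) = Mul(66, Pow(Rational(-16, 3), -1)) = Mul(66, Rational(-3, 16)) = Rational(-99, 8))
Add(Function('h')(-17, Pow(0, 2)), Mul(-1, Function('M')(Function('v')(-7)))) = Add(Rational(-99, 8), Mul(-1, 117)) = Add(Rational(-99, 8), -117) = Rational(-1035, 8)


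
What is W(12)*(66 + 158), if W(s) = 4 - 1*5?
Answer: -224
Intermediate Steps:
W(s) = -1 (W(s) = 4 - 5 = -1)
W(12)*(66 + 158) = -(66 + 158) = -1*224 = -224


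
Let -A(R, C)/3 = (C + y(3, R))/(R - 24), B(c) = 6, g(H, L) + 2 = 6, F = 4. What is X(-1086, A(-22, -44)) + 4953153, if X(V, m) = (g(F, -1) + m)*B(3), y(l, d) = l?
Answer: 113922702/23 ≈ 4.9532e+6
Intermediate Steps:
g(H, L) = 4 (g(H, L) = -2 + 6 = 4)
A(R, C) = -3*(3 + C)/(-24 + R) (A(R, C) = -3*(C + 3)/(R - 24) = -3*(3 + C)/(-24 + R))
X(V, m) = 24 + 6*m (X(V, m) = (4 + m)*6 = 24 + 6*m)
X(-1086, A(-22, -44)) + 4953153 = (24 + 6*(3*(-3 - 1*(-44))/(-24 - 22))) + 4953153 = (24 + 6*(3*(-3 + 44)/(-46))) + 4953153 = (24 + 6*(3*(-1/46)*41)) + 4953153 = (24 + 6*(-123/46)) + 4953153 = (24 - 369/23) + 4953153 = 183/23 + 4953153 = 113922702/23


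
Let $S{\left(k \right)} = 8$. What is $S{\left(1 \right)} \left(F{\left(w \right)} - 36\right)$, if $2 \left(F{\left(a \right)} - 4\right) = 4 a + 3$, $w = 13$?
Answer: $-36$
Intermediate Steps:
$F{\left(a \right)} = \frac{11}{2} + 2 a$ ($F{\left(a \right)} = 4 + \frac{4 a + 3}{2} = 4 + \frac{3 + 4 a}{2} = 4 + \left(\frac{3}{2} + 2 a\right) = \frac{11}{2} + 2 a$)
$S{\left(1 \right)} \left(F{\left(w \right)} - 36\right) = 8 \left(\left(\frac{11}{2} + 2 \cdot 13\right) - 36\right) = 8 \left(\left(\frac{11}{2} + 26\right) - 36\right) = 8 \left(\frac{63}{2} - 36\right) = 8 \left(- \frac{9}{2}\right) = -36$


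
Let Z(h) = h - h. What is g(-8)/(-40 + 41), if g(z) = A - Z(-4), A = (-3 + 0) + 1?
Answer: -2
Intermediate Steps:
Z(h) = 0
A = -2 (A = -3 + 1 = -2)
g(z) = -2 (g(z) = -2 - 1*0 = -2 + 0 = -2)
g(-8)/(-40 + 41) = -2/(-40 + 41) = -2/1 = 1*(-2) = -2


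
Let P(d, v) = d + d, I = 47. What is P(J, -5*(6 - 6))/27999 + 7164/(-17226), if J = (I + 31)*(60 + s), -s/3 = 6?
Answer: -180494/992409 ≈ -0.18187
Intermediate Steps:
s = -18 (s = -3*6 = -18)
J = 3276 (J = (47 + 31)*(60 - 18) = 78*42 = 3276)
P(d, v) = 2*d
P(J, -5*(6 - 6))/27999 + 7164/(-17226) = (2*3276)/27999 + 7164/(-17226) = 6552*(1/27999) + 7164*(-1/17226) = 728/3111 - 398/957 = -180494/992409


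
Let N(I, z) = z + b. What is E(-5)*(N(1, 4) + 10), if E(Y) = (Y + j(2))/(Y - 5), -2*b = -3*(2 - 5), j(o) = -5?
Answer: 19/2 ≈ 9.5000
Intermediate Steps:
b = -9/2 (b = -(-3)*(2 - 5)/2 = -(-3)*(-3)/2 = -1/2*9 = -9/2 ≈ -4.5000)
N(I, z) = -9/2 + z (N(I, z) = z - 9/2 = -9/2 + z)
E(Y) = 1 (E(Y) = (Y - 5)/(Y - 5) = (-5 + Y)/(-5 + Y) = 1)
E(-5)*(N(1, 4) + 10) = 1*((-9/2 + 4) + 10) = 1*(-1/2 + 10) = 1*(19/2) = 19/2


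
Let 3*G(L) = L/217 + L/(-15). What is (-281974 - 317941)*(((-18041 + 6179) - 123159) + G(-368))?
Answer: 158186274582607/1953 ≈ 8.0997e+10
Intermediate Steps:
G(L) = -202*L/9765 (G(L) = (L/217 + L/(-15))/3 = (L*(1/217) + L*(-1/15))/3 = (L/217 - L/15)/3 = (-202*L/3255)/3 = -202*L/9765)
(-281974 - 317941)*(((-18041 + 6179) - 123159) + G(-368)) = (-281974 - 317941)*(((-18041 + 6179) - 123159) - 202/9765*(-368)) = -599915*((-11862 - 123159) + 74336/9765) = -599915*(-135021 + 74336/9765) = -599915*(-1318405729/9765) = 158186274582607/1953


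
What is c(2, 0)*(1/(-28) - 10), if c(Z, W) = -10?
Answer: 1405/14 ≈ 100.36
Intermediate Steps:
c(2, 0)*(1/(-28) - 10) = -10*(1/(-28) - 10) = -10*(-1/28 - 10) = -10*(-281/28) = 1405/14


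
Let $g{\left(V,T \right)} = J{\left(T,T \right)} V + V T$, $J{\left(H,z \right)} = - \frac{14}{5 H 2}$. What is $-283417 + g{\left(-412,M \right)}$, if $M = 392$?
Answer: $- \frac{31144367}{70} \approx -4.4492 \cdot 10^{5}$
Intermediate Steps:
$J{\left(H,z \right)} = - \frac{7}{5 H}$ ($J{\left(H,z \right)} = - \frac{14}{10 H} = - 14 \frac{1}{10 H} = - \frac{7}{5 H}$)
$g{\left(V,T \right)} = T V - \frac{7 V}{5 T}$ ($g{\left(V,T \right)} = - \frac{7}{5 T} V + V T = - \frac{7 V}{5 T} + T V = T V - \frac{7 V}{5 T}$)
$-283417 + g{\left(-412,M \right)} = -283417 + \left(392 \left(-412\right) - - \frac{2884}{5 \cdot 392}\right) = -283417 - \left(161504 - \frac{103}{70}\right) = -283417 + \left(-161504 + \frac{103}{70}\right) = -283417 - \frac{11305177}{70} = - \frac{31144367}{70}$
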